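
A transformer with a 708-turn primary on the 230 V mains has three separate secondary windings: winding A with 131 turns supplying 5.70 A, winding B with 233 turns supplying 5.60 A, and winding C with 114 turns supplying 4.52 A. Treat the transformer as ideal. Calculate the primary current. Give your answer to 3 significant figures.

I_p ≈ 3.63 A

V_A = 230 × 131/708 = 42.556 V; V_B = 230 × 233/708 = 75.692 V; V_C = 230 × 114/708 = 37.034 V.
P_out = V_A I_A + V_B I_B + V_C I_C = 42.556×5.70 + 75.692×5.60 + 37.034×4.52 = 242.57 + 423.88 + 167.39 = 833.84 W.
Ideal ⇒ P_in = P_out, so I_p = P_out/V_p = 833.84/230 = 3.63 A.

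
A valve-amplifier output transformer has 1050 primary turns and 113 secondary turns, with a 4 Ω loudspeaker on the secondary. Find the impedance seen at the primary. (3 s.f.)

Z_p ≈ 345 Ω

Z_p = (N_p/N_s)² × Z_s = (1050/113)² × 4 = 345 Ω.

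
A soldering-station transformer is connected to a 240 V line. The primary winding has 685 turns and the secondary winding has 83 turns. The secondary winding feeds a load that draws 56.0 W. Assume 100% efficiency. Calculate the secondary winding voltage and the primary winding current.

V_s ≈ 29.1 V, I_p ≈ 0.233 A

V_s = V_p × N_s/N_p = 240 × 83/685 = 29.080 V.
I_s = P/V_s = 56.0/29.080 = 1.9257 A.
I_p = I_s × N_s/N_p = 1.9257 × 83/685 = 0.233 A.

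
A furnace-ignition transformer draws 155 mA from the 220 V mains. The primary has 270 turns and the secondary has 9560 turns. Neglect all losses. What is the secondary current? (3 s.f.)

I_s/I_p = N_p/N_s, so I_s = 0.155 × 270/9560 = 0.00438 A.

I_s ≈ 0.00438 A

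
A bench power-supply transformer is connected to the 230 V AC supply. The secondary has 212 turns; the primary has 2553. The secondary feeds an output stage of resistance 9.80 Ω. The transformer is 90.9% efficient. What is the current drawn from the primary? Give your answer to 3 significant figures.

I_p ≈ 0.178 A

V_s = 230 × 212/2553 = 19.099 V.
I_s = V_s/R = 19.099/9.80 = 1.9489 A.
P_out = V_s I_s = 19.099 × 1.9489 = 37.222 W.
P_in = P_out/η = 37.222/0.909 = 40.948 W.
I_p = P_in/V_p = 40.948/230 = 0.178 A.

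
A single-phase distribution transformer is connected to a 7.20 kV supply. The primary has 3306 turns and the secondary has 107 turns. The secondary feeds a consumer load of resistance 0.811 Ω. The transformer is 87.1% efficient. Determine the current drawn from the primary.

I_p ≈ 10.7 A

V_s = 7200 × 107/3306 = 233.03 V.
I_s = V_s/R = 233.03/0.811 = 287.34 A.
P_out = V_s I_s = 233.03 × 287.34 = 66959 W.
P_in = P_out/η = 66959/0.871 = 76875 W.
I_p = P_in/V_p = 76875/7200 = 10.7 A.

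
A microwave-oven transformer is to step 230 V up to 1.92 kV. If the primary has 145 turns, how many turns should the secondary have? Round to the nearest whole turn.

N_s = 1210 turns

N_s/N_p = V_s/V_p, so N_s = 145 × 1920/230 = 1210.4 ≈ 1210 turns.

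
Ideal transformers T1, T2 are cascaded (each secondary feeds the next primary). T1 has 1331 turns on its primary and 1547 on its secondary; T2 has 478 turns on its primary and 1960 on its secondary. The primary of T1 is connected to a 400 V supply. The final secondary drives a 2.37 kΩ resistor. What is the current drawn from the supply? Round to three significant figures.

Secondary of T1: V = 400.00 × 1547/1331 = 464.91 V.
Secondary of T2: V = 464.91 × 1960/478 = 1906.3 V.
I_load = 1906.3/2370 = 0.80436 A, so P_out = 1906.3 × 0.80436 = 1533.4 W.
All ideal ⇒ P_in = P_out, so I_supply = 1533.4/400 = 3.83 A.

I_supply ≈ 3.83 A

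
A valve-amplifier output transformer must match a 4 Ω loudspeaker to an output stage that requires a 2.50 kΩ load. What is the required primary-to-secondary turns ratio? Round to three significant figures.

N_p/N_s ≈ 25.0

Z_p/Z_s = (N_p/N_s)², so N_p/N_s = √(2500/4) = √625 = 25.0.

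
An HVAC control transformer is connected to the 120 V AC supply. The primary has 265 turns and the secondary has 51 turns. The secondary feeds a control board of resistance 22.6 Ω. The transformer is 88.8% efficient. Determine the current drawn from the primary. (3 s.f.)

V_s = 120 × 51/265 = 23.094 V.
I_s = V_s/R = 23.094/22.6 = 1.0219 A.
P_out = V_s I_s = 23.094 × 1.0219 = 23.599 W.
P_in = P_out/η = 23.599/0.888 = 26.576 W.
I_p = P_in/V_p = 26.576/120 = 0.221 A.

I_p ≈ 0.221 A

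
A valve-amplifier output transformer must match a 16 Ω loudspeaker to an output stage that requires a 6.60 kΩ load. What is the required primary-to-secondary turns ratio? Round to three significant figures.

N_p/N_s ≈ 20.3

Z_p/Z_s = (N_p/N_s)², so N_p/N_s = √(6600/16) = √412 = 20.3.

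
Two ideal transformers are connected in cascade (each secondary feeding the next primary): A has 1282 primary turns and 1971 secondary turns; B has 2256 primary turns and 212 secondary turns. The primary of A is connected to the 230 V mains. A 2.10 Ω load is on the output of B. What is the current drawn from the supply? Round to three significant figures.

I_supply ≈ 2.29 A

After A: V = 230.00 × 1971/1282 = 353.61 V.
After B: V = 353.61 × 212/2256 = 33.229 V.
I_load = 33.229/2.10 = 15.824 A, so P_out = 33.229 × 15.824 = 525.81 W.
All ideal ⇒ P_in = P_out, so I_supply = 525.81/230 = 2.29 A.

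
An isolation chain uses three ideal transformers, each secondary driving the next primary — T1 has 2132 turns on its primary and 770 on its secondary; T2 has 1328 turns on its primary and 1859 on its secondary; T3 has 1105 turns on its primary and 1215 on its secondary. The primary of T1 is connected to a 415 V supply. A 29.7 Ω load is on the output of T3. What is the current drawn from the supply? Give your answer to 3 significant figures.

Secondary of T1: V = 415.00 × 770/2132 = 149.88 V.
Secondary of T2: V = 149.88 × 1859/1328 = 209.81 V.
Secondary of T3: V = 209.81 × 1215/1105 = 230.70 V.
I_load = 230.70/29.7 = 7.7677 A, so P_out = 230.70 × 7.7677 = 1792.0 W.
All ideal ⇒ P_in = P_out, so I_supply = 1792.0/415 = 4.32 A.

I_supply ≈ 4.32 A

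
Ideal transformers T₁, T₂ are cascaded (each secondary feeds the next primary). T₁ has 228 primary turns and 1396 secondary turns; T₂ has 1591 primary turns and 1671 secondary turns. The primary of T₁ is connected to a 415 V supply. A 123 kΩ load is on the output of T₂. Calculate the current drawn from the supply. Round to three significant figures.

After T₁: V = 415.00 × 1396/228 = 2541.0 V.
After T₂: V = 2541.0 × 1671/1591 = 2668.7 V.
I_load = 2668.7/123000 = 0.021697 A, so P_out = 2668.7 × 0.021697 = 57.903 W.
All ideal ⇒ P_in = P_out, so I_supply = 57.903/415 = 0.140 A.

I_supply ≈ 0.140 A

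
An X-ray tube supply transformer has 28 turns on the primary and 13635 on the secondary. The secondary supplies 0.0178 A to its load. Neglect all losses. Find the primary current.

I_p ≈ 8.67 A

For an ideal transformer I_p/I_s = N_s/N_p, so I_p = 0.0178 × 13635/28 = 8.67 A.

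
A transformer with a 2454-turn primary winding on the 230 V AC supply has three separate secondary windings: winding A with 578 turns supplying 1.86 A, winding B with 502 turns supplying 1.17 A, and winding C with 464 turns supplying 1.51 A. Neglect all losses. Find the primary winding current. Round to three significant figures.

V_A = 230 × 578/2454 = 54.173 V; V_B = 230 × 502/2454 = 47.050 V; V_C = 230 × 464/2454 = 43.488 V.
P_out = V_A I_A + V_B I_B + V_C I_C = 54.173×1.86 + 47.050×1.17 + 43.488×1.51 = 100.76 + 55.048 + 65.667 = 221.48 W.
Ideal ⇒ P_in = P_out, so I_p = P_out/V_p = 221.48/230 = 0.963 A.

I_p ≈ 0.963 A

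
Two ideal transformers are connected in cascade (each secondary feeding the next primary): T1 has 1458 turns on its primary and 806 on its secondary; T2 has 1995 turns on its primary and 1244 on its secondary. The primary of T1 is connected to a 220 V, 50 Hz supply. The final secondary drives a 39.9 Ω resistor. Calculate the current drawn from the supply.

I_supply ≈ 0.655 A

After T1: V = 220.00 × 806/1458 = 121.62 V.
After T2: V = 121.62 × 1244/1995 = 75.836 V.
I_load = 75.836/39.9 = 1.9007 A, so P_out = 75.836 × 1.9007 = 144.14 W.
All ideal ⇒ P_in = P_out, so I_supply = 144.14/220 = 0.655 A.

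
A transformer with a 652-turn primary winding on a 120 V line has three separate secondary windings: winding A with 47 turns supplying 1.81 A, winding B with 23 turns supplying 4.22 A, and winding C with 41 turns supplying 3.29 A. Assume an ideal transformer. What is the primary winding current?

V_A = 120 × 47/652 = 8.6503 V; V_B = 120 × 23/652 = 4.2331 V; V_C = 120 × 41/652 = 7.5460 V.
P_out = V_A I_A + V_B I_B + V_C I_C = 8.6503×1.81 + 4.2331×4.22 + 7.5460×3.29 = 15.657 + 17.864 + 24.826 = 58.347 W.
Ideal ⇒ P_in = P_out, so I_p = P_out/V_p = 58.347/120 = 0.486 A.

I_p ≈ 0.486 A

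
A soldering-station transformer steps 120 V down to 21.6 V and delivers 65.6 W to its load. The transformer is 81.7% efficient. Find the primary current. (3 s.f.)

I_p ≈ 0.669 A

P_in = P_out/η = 65.6/0.817 = 80.294 W.
I_p = P_in/V_p = 80.294/120 = 0.669 A.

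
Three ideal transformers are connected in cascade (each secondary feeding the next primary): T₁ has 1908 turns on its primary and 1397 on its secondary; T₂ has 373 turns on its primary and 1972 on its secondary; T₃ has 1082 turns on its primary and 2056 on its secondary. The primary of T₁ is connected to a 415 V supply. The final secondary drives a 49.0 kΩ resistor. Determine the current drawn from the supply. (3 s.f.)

I_supply ≈ 0.458 A

Secondary of T₁: V = 415.00 × 1397/1908 = 303.85 V.
Secondary of T₂: V = 303.85 × 1972/373 = 1606.4 V.
Secondary of T₃: V = 1606.4 × 2056/1082 = 3052.5 V.
I_load = 3052.5/49000 = 0.062297 A, so P_out = 3052.5 × 0.062297 = 190.16 W.
All ideal ⇒ P_in = P_out, so I_supply = 190.16/415 = 0.458 A.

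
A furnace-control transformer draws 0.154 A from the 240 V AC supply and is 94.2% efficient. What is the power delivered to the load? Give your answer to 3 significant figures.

P_out ≈ 34.8 W

P_in = V_p I_p = 240 × 0.154 = 36.960 W.
P_out = η P_in = 0.942 × 36.960 = 34.8 W.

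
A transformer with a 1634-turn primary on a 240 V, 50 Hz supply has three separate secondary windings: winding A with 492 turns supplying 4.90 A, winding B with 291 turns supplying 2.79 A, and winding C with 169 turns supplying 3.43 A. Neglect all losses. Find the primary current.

V_A = 240 × 492/1634 = 72.264 V; V_B = 240 × 291/1634 = 42.742 V; V_C = 240 × 169/1634 = 24.823 V.
P_out = V_A I_A + V_B I_B + V_C I_C = 72.264×4.90 + 42.742×2.79 + 24.823×3.43 = 354.10 + 119.25 + 85.141 = 558.49 W.
Ideal ⇒ P_in = P_out, so I_p = P_out/V_p = 558.49/240 = 2.33 A.

I_p ≈ 2.33 A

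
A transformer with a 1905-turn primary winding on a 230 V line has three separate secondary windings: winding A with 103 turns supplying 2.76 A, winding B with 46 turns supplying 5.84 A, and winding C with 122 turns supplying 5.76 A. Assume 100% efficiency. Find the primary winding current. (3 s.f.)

V_A = 230 × 103/1905 = 12.436 V; V_B = 230 × 46/1905 = 5.5538 V; V_C = 230 × 122/1905 = 14.730 V.
P_out = V_A I_A + V_B I_B + V_C I_C = 12.436×2.76 + 5.5538×5.84 + 14.730×5.76 = 34.323 + 32.434 + 84.843 = 151.60 W.
Ideal ⇒ P_in = P_out, so I_p = P_out/V_p = 151.60/230 = 0.659 A.

I_p ≈ 0.659 A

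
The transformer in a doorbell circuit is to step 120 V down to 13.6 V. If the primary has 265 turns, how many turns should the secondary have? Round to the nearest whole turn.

N_s = 30 turns

N_s/N_p = V_s/V_p, so N_s = 265 × 13.6/120 = 30.0 ≈ 30 turns.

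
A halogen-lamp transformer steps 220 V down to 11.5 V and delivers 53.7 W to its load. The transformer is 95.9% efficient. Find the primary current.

P_in = P_out/η = 53.7/0.959 = 55.996 W.
I_p = P_in/V_p = 55.996/220 = 0.255 A.

I_p ≈ 0.255 A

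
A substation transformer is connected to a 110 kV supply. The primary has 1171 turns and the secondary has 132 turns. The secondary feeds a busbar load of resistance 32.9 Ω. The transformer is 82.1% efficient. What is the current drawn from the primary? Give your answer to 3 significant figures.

I_p ≈ 51.7 A

V_s = 110000 × 132/1171 = 12400 V.
I_s = V_s/R = 12400/32.9 = 376.89 A.
P_out = V_s I_s = 12400 × 376.89 = 4.6733×10^6 W.
P_in = P_out/η = 4.6733×10^6/0.821 = 5.6922×10^6 W.
I_p = P_in/V_p = 5.6922×10^6/110000 = 51.7 A.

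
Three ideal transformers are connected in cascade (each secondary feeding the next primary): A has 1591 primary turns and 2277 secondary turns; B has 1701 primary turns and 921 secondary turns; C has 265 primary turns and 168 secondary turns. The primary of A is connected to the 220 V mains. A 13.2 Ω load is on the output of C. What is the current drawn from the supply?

I_supply ≈ 4.02 A

After A: V = 220.00 × 2277/1591 = 314.86 V.
After B: V = 314.86 × 921/1701 = 170.48 V.
After C: V = 170.48 × 168/265 = 108.08 V.
I_load = 108.08/13.2 = 8.1877 A, so P_out = 108.08 × 8.1877 = 884.90 W.
All ideal ⇒ P_in = P_out, so I_supply = 884.90/220 = 4.02 A.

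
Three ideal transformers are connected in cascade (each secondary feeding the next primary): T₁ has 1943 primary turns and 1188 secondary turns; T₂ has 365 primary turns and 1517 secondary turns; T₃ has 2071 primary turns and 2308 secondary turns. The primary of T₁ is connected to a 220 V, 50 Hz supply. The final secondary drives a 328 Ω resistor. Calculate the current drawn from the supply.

After T₁: V = 220.00 × 1188/1943 = 134.51 V.
After T₂: V = 134.51 × 1517/365 = 559.06 V.
After T₃: V = 559.06 × 2308/2071 = 623.04 V.
I_load = 623.04/328 = 1.8995 A, so P_out = 623.04 × 1.8995 = 1183.5 W.
All ideal ⇒ P_in = P_out, so I_supply = 1183.5/220 = 5.38 A.

I_supply ≈ 5.38 A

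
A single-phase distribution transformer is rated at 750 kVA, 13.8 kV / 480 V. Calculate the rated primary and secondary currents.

I_p = S/V_p = 750000/13800 = 54.3 A.
I_s = S/V_s = 750000/480 = 1560 A.

I_p ≈ 54.3 A, I_s ≈ 1560 A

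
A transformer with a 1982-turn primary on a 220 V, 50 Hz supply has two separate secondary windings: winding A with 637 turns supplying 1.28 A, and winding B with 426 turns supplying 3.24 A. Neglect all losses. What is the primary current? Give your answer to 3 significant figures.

V_A = 220 × 637/1982 = 70.706 V; V_B = 220 × 426/1982 = 47.286 V.
P_out = V_A I_A + V_B I_B = 70.706×1.28 + 47.286×3.24 = 90.504 + 153.21 = 243.71 W.
Ideal ⇒ P_in = P_out, so I_p = P_out/V_p = 243.71/220 = 1.11 A.

I_p ≈ 1.11 A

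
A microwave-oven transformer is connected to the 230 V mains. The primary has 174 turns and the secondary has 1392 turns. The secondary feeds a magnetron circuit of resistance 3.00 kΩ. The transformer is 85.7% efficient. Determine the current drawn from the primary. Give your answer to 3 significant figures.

I_p ≈ 5.73 A

V_s = 230 × 1392/174 = 1840.0 V.
I_s = V_s/R = 1840.0/3000 = 0.61333 A.
P_out = V_s I_s = 1840.0 × 0.61333 = 1128.5 W.
P_in = P_out/η = 1128.5/0.857 = 1316.8 W.
I_p = P_in/V_p = 1316.8/230 = 5.73 A.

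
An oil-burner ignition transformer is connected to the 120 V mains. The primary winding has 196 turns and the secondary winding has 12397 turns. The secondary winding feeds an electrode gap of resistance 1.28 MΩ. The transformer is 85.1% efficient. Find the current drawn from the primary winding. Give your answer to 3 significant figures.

I_p ≈ 0.441 A

V_s = 120 × 12397/196 = 7590.0 V.
I_s = V_s/R = 7590.0/(1.28×10^6) = 0.0059297 A.
P_out = V_s I_s = 7590.0 × 0.0059297 = 45.006 W.
P_in = P_out/η = 45.006/0.851 = 52.886 W.
I_p = P_in/V_p = 52.886/120 = 0.441 A.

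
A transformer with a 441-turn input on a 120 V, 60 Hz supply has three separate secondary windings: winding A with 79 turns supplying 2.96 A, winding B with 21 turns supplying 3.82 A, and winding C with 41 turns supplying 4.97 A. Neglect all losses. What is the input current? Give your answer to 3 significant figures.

I_in ≈ 1.17 A

V_A = 120 × 79/441 = 21.497 V; V_B = 120 × 21/441 = 5.7143 V; V_C = 120 × 41/441 = 11.156 V.
P_out = V_A I_A + V_B I_B + V_C I_C = 21.497×2.96 + 5.7143×3.82 + 11.156×4.97 = 63.630 + 21.829 + 55.448 = 140.91 W.
Ideal ⇒ P_in = P_out, so I_in = P_out/V_in = 140.91/120 = 1.17 A.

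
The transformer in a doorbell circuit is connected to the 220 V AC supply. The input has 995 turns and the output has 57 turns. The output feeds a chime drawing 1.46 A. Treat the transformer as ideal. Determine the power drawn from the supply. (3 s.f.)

P ≈ 18.4 W

I_in = I_out × N_out/N_in = 1.46 × 57/995 = 0.083638 A.
P = V_in I_in = 220 × 0.083638 = 18.4 W.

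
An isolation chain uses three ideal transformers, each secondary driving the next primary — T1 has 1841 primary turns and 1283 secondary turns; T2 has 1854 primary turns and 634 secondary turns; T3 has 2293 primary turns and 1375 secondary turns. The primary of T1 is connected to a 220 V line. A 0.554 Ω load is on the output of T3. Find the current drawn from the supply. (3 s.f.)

Secondary of T1: V = 220.00 × 1283/1841 = 153.32 V.
Secondary of T2: V = 153.32 × 634/1854 = 52.429 V.
Secondary of T3: V = 52.429 × 1375/2293 = 31.439 V.
I_load = 31.439/0.554 = 56.750 A, so P_out = 31.439 × 56.750 = 1784.2 W.
All ideal ⇒ P_in = P_out, so I_supply = 1784.2/220 = 8.11 A.

I_supply ≈ 8.11 A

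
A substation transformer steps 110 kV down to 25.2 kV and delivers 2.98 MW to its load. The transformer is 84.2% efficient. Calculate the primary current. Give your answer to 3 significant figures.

P_in = P_out/η = 2.98×10^6/0.842 = 3.5392×10^6 W.
I_p = P_in/V_p = 3.5392×10^6/110000 = 32.2 A.

I_p ≈ 32.2 A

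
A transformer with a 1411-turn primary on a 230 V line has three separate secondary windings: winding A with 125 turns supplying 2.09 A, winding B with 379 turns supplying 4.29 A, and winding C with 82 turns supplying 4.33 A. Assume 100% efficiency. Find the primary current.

I_p ≈ 1.59 A

V_A = 230 × 125/1411 = 20.376 V; V_B = 230 × 379/1411 = 61.779 V; V_C = 230 × 82/1411 = 13.366 V.
P_out = V_A I_A + V_B I_B + V_C I_C = 20.376×2.09 + 61.779×4.29 + 13.366×4.33 = 42.585 + 265.03 + 57.877 = 365.49 W.
Ideal ⇒ P_in = P_out, so I_p = P_out/V_p = 365.49/230 = 1.59 A.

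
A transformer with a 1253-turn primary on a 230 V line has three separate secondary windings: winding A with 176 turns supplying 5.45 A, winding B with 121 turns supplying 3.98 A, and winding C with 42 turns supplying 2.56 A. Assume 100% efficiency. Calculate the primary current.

V_A = 230 × 176/1253 = 32.306 V; V_B = 230 × 121/1253 = 22.211 V; V_C = 230 × 42/1253 = 7.7095 V.
P_out = V_A I_A + V_B I_B + V_C I_C = 32.306×5.45 + 22.211×3.98 + 7.7095×2.56 = 176.07 + 88.399 + 19.736 = 284.21 W.
Ideal ⇒ P_in = P_out, so I_p = P_out/V_p = 284.21/230 = 1.24 A.

I_p ≈ 1.24 A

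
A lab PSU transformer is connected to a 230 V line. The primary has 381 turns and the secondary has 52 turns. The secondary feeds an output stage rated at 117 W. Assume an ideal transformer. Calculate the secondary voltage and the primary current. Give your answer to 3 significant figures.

V_s ≈ 31.4 V, I_p ≈ 0.509 A

V_s = V_p × N_s/N_p = 230 × 52/381 = 31.391 V.
I_s = P/V_s = 117/31.391 = 3.7272 A.
I_p = I_s × N_s/N_p = 3.7272 × 52/381 = 0.509 A.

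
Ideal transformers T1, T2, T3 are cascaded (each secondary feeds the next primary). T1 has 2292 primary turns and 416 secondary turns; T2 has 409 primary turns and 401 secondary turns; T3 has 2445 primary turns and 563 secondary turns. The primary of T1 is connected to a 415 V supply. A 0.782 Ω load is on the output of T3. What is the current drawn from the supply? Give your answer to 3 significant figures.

Secondary of T1: V = 415.00 × 416/2292 = 75.323 V.
Secondary of T2: V = 75.323 × 401/409 = 73.850 V.
Secondary of T3: V = 73.850 × 563/2445 = 17.005 V.
I_load = 17.005/0.782 = 21.746 A, so P_out = 17.005 × 21.746 = 369.78 W.
All ideal ⇒ P_in = P_out, so I_supply = 369.78/415 = 0.891 A.

I_supply ≈ 0.891 A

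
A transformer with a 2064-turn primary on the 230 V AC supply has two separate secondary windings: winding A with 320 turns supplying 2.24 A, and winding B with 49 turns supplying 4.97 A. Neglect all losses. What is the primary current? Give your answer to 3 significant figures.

V_A = 230 × 320/2064 = 35.659 V; V_B = 230 × 49/2064 = 5.4603 V.
P_out = V_A I_A + V_B I_B = 35.659×2.24 + 5.4603×4.97 = 79.876 + 27.138 = 107.01 W.
Ideal ⇒ P_in = P_out, so I_p = P_out/V_p = 107.01/230 = 0.465 A.

I_p ≈ 0.465 A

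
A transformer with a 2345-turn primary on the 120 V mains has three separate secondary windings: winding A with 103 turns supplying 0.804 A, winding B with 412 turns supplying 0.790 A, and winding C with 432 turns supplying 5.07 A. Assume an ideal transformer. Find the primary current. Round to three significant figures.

I_p ≈ 1.11 A

V_A = 120 × 103/2345 = 5.2708 V; V_B = 120 × 412/2345 = 21.083 V; V_C = 120 × 432/2345 = 22.107 V.
P_out = V_A I_A + V_B I_B + V_C I_C = 5.2708×0.804 + 21.083×0.790 + 22.107×5.07 = 4.2377 + 16.656 + 112.08 = 132.97 W.
Ideal ⇒ P_in = P_out, so I_p = P_out/V_p = 132.97/120 = 1.11 A.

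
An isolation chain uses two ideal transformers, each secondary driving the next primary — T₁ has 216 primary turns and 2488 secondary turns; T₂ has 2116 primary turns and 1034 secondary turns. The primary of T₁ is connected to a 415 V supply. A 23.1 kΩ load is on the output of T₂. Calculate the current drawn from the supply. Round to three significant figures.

I_supply ≈ 0.569 A

Secondary of T₁: V = 415.00 × 2488/216 = 4780.2 V.
Secondary of T₂: V = 4780.2 × 1034/2116 = 2335.9 V.
I_load = 2335.9/23100 = 0.10112 A, so P_out = 2335.9 × 0.10112 = 236.20 W.
All ideal ⇒ P_in = P_out, so I_supply = 236.20/415 = 0.569 A.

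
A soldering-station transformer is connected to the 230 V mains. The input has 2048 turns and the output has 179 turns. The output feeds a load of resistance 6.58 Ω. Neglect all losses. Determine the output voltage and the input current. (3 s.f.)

V_out ≈ 20.1 V, I_in ≈ 0.267 A

V_out = V_in × N_out/N_in = 230 × 179/2048 = 20.103 V.
I_out = V_out/R = 20.103/6.58 = 3.0551 A.
I_in = I_out × N_out/N_in = 3.0551 × 179/2048 = 0.267 A.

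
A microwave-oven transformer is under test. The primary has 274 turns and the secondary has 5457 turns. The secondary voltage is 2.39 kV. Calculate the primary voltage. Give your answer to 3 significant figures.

V_p ≈ 120 V

V_p/V_s = N_p/N_s, so V_p = 2390 × 274/5457 = 120 V.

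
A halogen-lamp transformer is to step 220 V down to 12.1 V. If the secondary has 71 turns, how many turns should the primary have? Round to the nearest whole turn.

N_p = 1291 turns

N_p/N_s = V_p/V_s, so N_p = 71 × 220/12.1 = 1290.9 ≈ 1291 turns.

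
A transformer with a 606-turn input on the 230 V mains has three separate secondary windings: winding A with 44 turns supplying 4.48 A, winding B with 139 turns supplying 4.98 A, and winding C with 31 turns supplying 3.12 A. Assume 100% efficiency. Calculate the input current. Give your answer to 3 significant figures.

I_in ≈ 1.63 A

V_A = 230 × 44/606 = 16.700 V; V_B = 230 × 139/606 = 52.756 V; V_C = 230 × 31/606 = 11.766 V.
P_out = V_A I_A + V_B I_B + V_C I_C = 16.700×4.48 + 52.756×4.98 + 11.766×3.12 = 74.815 + 262.72 + 36.709 = 374.25 W.
Ideal ⇒ P_in = P_out, so I_in = P_out/V_in = 374.25/230 = 1.63 A.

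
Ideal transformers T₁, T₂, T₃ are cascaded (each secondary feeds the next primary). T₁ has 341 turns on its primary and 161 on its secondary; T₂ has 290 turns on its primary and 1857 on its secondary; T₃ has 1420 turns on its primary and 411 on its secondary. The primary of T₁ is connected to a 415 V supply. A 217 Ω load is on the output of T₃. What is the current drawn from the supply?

I_supply ≈ 1.46 A

Secondary of T₁: V = 415.00 × 161/341 = 195.94 V.
Secondary of T₂: V = 195.94 × 1857/290 = 1254.7 V.
Secondary of T₃: V = 1254.7 × 411/1420 = 363.15 V.
I_load = 363.15/217 = 1.6735 A, so P_out = 363.15 × 1.6735 = 607.73 W.
All ideal ⇒ P_in = P_out, so I_supply = 607.73/415 = 1.46 A.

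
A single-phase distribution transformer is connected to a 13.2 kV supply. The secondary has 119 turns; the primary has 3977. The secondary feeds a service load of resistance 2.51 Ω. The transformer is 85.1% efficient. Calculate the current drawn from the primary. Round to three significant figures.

V_s = 13200 × 119/3977 = 394.97 V.
I_s = V_s/R = 394.97/2.51 = 157.36 A.
P_out = V_s I_s = 394.97 × 157.36 = 62152 W.
P_in = P_out/η = 62152/0.851 = 73034 W.
I_p = P_in/V_p = 73034/13200 = 5.53 A.

I_p ≈ 5.53 A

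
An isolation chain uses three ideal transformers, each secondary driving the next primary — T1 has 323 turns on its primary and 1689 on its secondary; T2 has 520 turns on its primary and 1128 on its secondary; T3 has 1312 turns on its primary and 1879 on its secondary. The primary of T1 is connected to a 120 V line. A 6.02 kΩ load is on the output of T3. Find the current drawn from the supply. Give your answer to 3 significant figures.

Secondary of T1: V = 120.00 × 1689/323 = 627.49 V.
Secondary of T2: V = 627.49 × 1128/520 = 1361.2 V.
Secondary of T3: V = 1361.2 × 1879/1312 = 1949.4 V.
I_load = 1949.4/6020 = 0.32383 A, so P_out = 1949.4 × 0.32383 = 631.27 W.
All ideal ⇒ P_in = P_out, so I_supply = 631.27/120 = 5.26 A.

I_supply ≈ 5.26 A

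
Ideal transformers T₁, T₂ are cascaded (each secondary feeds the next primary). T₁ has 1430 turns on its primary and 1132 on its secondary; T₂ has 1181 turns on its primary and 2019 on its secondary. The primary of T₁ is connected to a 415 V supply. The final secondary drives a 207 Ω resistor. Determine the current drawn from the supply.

I_supply ≈ 3.67 A

After T₁: V = 415.00 × 1132/1430 = 328.52 V.
After T₂: V = 328.52 × 2019/1181 = 561.62 V.
I_load = 561.62/207 = 2.7132 A, so P_out = 561.62 × 2.7132 = 1523.8 W.
All ideal ⇒ P_in = P_out, so I_supply = 1523.8/415 = 3.67 A.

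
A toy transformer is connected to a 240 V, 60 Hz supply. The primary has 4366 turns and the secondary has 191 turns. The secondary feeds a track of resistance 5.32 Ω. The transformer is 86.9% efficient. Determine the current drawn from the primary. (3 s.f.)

I_p ≈ 0.0994 A

V_s = 240 × 191/4366 = 10.499 V.
I_s = V_s/R = 10.499/5.32 = 1.9736 A.
P_out = V_s I_s = 10.499 × 1.9736 = 20.721 W.
P_in = P_out/η = 20.721/0.869 = 23.845 W.
I_p = P_in/V_p = 23.845/240 = 0.0994 A.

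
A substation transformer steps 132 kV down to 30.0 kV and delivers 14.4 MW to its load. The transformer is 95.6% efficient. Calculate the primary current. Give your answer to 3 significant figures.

I_p ≈ 114 A

P_in = P_out/η = 1.44×10^7/0.956 = 1.5063×10^7 W.
I_p = P_in/V_p = 1.5063×10^7/132000 = 114 A.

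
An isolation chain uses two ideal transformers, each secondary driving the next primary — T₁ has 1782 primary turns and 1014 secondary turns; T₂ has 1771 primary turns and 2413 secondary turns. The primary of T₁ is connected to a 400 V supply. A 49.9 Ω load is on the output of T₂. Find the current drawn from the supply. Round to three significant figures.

I_supply ≈ 4.82 A

After T₁: V = 400.00 × 1014/1782 = 227.61 V.
After T₂: V = 227.61 × 2413/1771 = 310.12 V.
I_load = 310.12/49.9 = 6.2148 A, so P_out = 310.12 × 6.2148 = 1927.3 W.
All ideal ⇒ P_in = P_out, so I_supply = 1927.3/400 = 4.82 A.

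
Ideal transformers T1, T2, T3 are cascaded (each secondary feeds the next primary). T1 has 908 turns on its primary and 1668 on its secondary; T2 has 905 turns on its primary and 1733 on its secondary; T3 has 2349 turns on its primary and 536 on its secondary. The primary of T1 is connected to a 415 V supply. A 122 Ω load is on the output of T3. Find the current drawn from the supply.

Secondary of T1: V = 415.00 × 1668/908 = 762.36 V.
Secondary of T2: V = 762.36 × 1733/905 = 1459.9 V.
Secondary of T3: V = 1459.9 × 536/2349 = 333.11 V.
I_load = 333.11/122 = 2.7304 A, so P_out = 333.11 × 2.7304 = 909.54 W.
All ideal ⇒ P_in = P_out, so I_supply = 909.54/415 = 2.19 A.

I_supply ≈ 2.19 A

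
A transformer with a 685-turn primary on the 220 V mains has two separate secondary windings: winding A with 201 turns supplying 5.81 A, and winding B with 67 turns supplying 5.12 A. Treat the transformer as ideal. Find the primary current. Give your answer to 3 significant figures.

I_p ≈ 2.21 A

V_A = 220 × 201/685 = 64.555 V; V_B = 220 × 67/685 = 21.518 V.
P_out = V_A I_A + V_B I_B = 64.555×5.81 + 21.518×5.12 = 375.06 + 110.17 = 485.24 W.
Ideal ⇒ P_in = P_out, so I_p = P_out/V_p = 485.24/220 = 2.21 A.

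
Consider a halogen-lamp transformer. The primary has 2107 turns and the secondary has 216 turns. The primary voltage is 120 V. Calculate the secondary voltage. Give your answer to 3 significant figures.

V_s/V_p = N_s/N_p, so V_s = 120 × 216/2107 = 12.3 V.

V_s ≈ 12.3 V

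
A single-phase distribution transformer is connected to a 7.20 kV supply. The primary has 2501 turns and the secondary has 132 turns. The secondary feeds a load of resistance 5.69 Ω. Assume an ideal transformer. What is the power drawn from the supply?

V_s = V_p × N_s/N_p = 7200 × 132/2501 = 380.01 V.
I_s = V_s/R = 380.01/5.69 = 66.785 A.
I_p = I_s × N_s/N_p = 66.785 × 132/2501 = 3.5249 A.
P = V_p I_p = 7200 × 3.5249 = 25400 W.

P ≈ 25400 W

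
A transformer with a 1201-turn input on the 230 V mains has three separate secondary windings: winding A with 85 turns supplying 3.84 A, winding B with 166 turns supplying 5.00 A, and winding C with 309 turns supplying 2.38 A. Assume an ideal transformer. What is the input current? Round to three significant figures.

I_in ≈ 1.58 A

V_A = 230 × 85/1201 = 16.278 V; V_B = 230 × 166/1201 = 31.790 V; V_C = 230 × 309/1201 = 59.176 V.
P_out = V_A I_A + V_B I_B + V_C I_C = 16.278×3.84 + 31.790×5.00 + 59.176×2.38 = 62.508 + 158.95 + 140.84 = 362.30 W.
Ideal ⇒ P_in = P_out, so I_in = P_out/V_in = 362.30/230 = 1.58 A.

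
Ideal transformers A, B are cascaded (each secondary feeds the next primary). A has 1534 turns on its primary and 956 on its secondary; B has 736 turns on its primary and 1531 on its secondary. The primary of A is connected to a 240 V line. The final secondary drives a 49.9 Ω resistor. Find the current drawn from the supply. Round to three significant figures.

I_supply ≈ 8.08 A

After A: V = 240.00 × 956/1534 = 149.57 V.
After B: V = 149.57 × 1531/736 = 311.13 V.
I_load = 311.13/49.9 = 6.2351 A, so P_out = 311.13 × 6.2351 = 1939.9 W.
All ideal ⇒ P_in = P_out, so I_supply = 1939.9/240 = 8.08 A.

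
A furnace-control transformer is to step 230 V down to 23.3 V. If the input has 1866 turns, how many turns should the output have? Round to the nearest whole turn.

N_out = 189 turns

N_out/N_in = V_out/V_in, so N_out = 1866 × 23.3/230 = 189.0 ≈ 189 turns.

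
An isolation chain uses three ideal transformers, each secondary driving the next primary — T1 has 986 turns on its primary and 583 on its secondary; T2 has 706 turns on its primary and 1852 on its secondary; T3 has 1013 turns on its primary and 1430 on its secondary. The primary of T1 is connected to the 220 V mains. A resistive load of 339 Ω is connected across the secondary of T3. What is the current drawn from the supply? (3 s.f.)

Secondary of T1: V = 220.00 × 583/986 = 130.08 V.
Secondary of T2: V = 130.08 × 1852/706 = 341.23 V.
Secondary of T3: V = 341.23 × 1430/1013 = 481.70 V.
I_load = 481.70/339 = 1.4209 A, so P_out = 481.70 × 1.4209 = 684.47 W.
All ideal ⇒ P_in = P_out, so I_supply = 684.47/220 = 3.11 A.

I_supply ≈ 3.11 A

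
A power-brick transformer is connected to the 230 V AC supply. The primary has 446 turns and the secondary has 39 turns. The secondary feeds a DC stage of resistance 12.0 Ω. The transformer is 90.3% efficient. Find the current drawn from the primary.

I_p ≈ 0.162 A

V_s = 230 × 39/446 = 20.112 V.
I_s = V_s/R = 20.112/12.0 = 1.6760 A.
P_out = V_s I_s = 20.112 × 1.6760 = 33.708 W.
P_in = P_out/η = 33.708/0.903 = 37.329 W.
I_p = P_in/V_p = 37.329/230 = 0.162 A.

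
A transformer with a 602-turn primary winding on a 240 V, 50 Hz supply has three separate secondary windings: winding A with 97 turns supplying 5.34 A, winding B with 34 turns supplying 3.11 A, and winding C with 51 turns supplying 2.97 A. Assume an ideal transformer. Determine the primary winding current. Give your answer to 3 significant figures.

I_p ≈ 1.29 A

V_A = 240 × 97/602 = 38.671 V; V_B = 240 × 34/602 = 13.555 V; V_C = 240 × 51/602 = 20.332 V.
P_out = V_A I_A + V_B I_B + V_C I_C = 38.671×5.34 + 13.555×3.11 + 20.332×2.97 = 206.50 + 42.155 + 60.387 = 309.05 W.
Ideal ⇒ P_in = P_out, so I_p = P_out/V_p = 309.05/240 = 1.29 A.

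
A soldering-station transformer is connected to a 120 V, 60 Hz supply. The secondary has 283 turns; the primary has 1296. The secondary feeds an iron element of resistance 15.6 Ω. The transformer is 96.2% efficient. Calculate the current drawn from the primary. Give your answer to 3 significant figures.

V_s = 120 × 283/1296 = 26.204 V.
I_s = V_s/R = 26.204/15.6 = 1.6797 A.
P_out = V_s I_s = 26.204 × 1.6797 = 44.015 W.
P_in = P_out/η = 44.015/0.962 = 45.754 W.
I_p = P_in/V_p = 45.754/120 = 0.381 A.

I_p ≈ 0.381 A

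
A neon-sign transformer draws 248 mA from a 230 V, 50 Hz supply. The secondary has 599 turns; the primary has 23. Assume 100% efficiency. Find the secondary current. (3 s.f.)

I_s/I_p = N_p/N_s, so I_s = 0.248 × 23/599 = 0.00952 A.

I_s ≈ 0.00952 A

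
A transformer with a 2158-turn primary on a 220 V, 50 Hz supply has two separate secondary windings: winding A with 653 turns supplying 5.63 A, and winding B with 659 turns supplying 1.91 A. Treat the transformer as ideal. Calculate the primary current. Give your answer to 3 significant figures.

I_p ≈ 2.29 A

V_A = 220 × 653/2158 = 66.571 V; V_B = 220 × 659/2158 = 67.183 V.
P_out = V_A I_A + V_B I_B = 66.571×5.63 + 67.183×1.91 = 374.79 + 128.32 = 503.11 W.
Ideal ⇒ P_in = P_out, so I_p = P_out/V_p = 503.11/220 = 2.29 A.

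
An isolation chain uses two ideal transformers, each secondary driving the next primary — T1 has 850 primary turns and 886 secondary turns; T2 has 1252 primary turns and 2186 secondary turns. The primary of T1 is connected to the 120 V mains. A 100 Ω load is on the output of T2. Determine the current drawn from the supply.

After T1: V = 120.00 × 886/850 = 125.08 V.
After T2: V = 125.08 × 2186/1252 = 218.39 V.
I_load = 218.39/100 = 2.1839 A, so P_out = 218.39 × 2.1839 = 476.96 W.
All ideal ⇒ P_in = P_out, so I_supply = 476.96/120 = 3.97 A.

I_supply ≈ 3.97 A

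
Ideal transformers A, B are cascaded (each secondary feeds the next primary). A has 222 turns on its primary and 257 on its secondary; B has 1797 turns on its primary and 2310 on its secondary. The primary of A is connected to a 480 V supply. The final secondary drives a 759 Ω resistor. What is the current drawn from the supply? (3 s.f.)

Secondary of A: V = 480.00 × 257/222 = 555.68 V.
Secondary of B: V = 555.68 × 2310/1797 = 714.31 V.
I_load = 714.31/759 = 0.94112 A, so P_out = 714.31 × 0.94112 = 672.25 W.
All ideal ⇒ P_in = P_out, so I_supply = 672.25/480 = 1.40 A.

I_supply ≈ 1.40 A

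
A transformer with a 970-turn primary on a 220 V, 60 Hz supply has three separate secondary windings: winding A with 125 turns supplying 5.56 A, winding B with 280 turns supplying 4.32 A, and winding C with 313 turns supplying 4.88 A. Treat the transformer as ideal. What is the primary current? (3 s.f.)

I_p ≈ 3.54 A

V_A = 220 × 125/970 = 28.351 V; V_B = 220 × 280/970 = 63.505 V; V_C = 220 × 313/970 = 70.990 V.
P_out = V_A I_A + V_B I_B + V_C I_C = 28.351×5.56 + 63.505×4.32 + 70.990×4.88 = 157.63 + 274.34 + 346.43 = 778.40 W.
Ideal ⇒ P_in = P_out, so I_p = P_out/V_p = 778.40/220 = 3.54 A.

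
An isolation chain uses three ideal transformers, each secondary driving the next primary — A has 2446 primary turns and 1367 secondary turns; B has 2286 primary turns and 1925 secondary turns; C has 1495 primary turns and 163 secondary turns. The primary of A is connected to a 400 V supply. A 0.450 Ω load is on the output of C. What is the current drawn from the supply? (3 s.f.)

I_supply ≈ 2.34 A

Secondary of A: V = 400.00 × 1367/2446 = 223.55 V.
Secondary of B: V = 223.55 × 1925/2286 = 188.25 V.
Secondary of C: V = 188.25 × 163/1495 = 20.525 V.
I_load = 20.525/0.450 = 45.610 A, so P_out = 20.525 × 45.610 = 936.12 W.
All ideal ⇒ P_in = P_out, so I_supply = 936.12/400 = 2.34 A.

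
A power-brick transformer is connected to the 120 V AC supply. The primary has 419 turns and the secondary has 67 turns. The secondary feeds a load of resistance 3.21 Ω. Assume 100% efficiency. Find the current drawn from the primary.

I_p ≈ 0.956 A

V_s = V_p × N_s/N_p = 120 × 67/419 = 19.189 V.
I_s = V_s/R = 19.189/3.21 = 5.9777 A.
For an ideal transformer I_p N_p = I_s N_s, so I_p = 5.9777 × 67/419 = 0.956 A.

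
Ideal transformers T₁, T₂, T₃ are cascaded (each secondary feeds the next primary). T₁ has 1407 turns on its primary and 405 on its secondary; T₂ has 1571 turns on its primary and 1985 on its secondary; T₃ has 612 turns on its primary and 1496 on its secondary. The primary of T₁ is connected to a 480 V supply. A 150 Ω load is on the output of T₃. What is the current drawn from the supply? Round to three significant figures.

I_supply ≈ 2.53 A

Secondary of T₁: V = 480.00 × 405/1407 = 138.17 V.
Secondary of T₂: V = 138.17 × 1985/1571 = 174.58 V.
Secondary of T₃: V = 174.58 × 1496/612 = 426.74 V.
I_load = 426.74/150 = 2.8450 A, so P_out = 426.74 × 2.8450 = 1214.1 W.
All ideal ⇒ P_in = P_out, so I_supply = 1214.1/480 = 2.53 A.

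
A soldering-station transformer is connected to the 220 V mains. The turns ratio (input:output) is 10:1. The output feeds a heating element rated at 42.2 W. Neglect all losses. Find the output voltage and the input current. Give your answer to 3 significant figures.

V_out ≈ 22.0 V, I_in ≈ 0.192 A

V_out = V_in × N_out/N_in = 220 × 1/10 = 22.000 V.
I_out = P/V_out = 42.2/22.000 = 1.9182 A.
I_in = I_out × N_out/N_in = 1.9182 × 1/10 = 0.192 A.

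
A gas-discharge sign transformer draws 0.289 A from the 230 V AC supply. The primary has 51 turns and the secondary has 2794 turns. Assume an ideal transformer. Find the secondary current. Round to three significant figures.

I_s/I_p = N_p/N_s, so I_s = 0.289 × 51/2794 = 0.00528 A.

I_s ≈ 0.00528 A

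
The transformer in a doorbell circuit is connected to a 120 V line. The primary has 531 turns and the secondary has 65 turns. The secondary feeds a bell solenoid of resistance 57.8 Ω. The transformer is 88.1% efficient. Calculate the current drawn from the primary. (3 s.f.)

I_p ≈ 0.0353 A

V_s = 120 × 65/531 = 14.689 V.
I_s = V_s/R = 14.689/57.8 = 0.25414 A.
P_out = V_s I_s = 14.689 × 0.25414 = 3.7331 W.
P_in = P_out/η = 3.7331/0.881 = 4.2374 W.
I_p = P_in/V_p = 4.2374/120 = 0.0353 A.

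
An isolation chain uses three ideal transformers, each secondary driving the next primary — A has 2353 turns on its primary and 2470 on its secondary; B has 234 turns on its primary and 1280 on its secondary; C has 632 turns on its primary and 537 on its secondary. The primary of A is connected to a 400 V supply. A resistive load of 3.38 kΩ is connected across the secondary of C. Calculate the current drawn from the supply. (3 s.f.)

After A: V = 400.00 × 2470/2353 = 419.89 V.
After B: V = 419.89 × 1280/234 = 2296.8 V.
After C: V = 2296.8 × 537/632 = 1951.6 V.
I_load = 1951.6/3380 = 0.57739 A, so P_out = 1951.6 × 0.57739 = 1126.8 W.
All ideal ⇒ P_in = P_out, so I_supply = 1126.8/400 = 2.82 A.

I_supply ≈ 2.82 A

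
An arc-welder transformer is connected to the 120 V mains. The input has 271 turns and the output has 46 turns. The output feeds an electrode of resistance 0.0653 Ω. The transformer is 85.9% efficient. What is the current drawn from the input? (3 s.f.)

V_out = 120 × 46/271 = 20.369 V.
I_out = V_out/R = 20.369/0.0653 = 311.93 A.
P_out = V_out I_out = 20.369 × 311.93 = 6353.7 W.
P_in = P_out/η = 6353.7/0.859 = 7396.6 W.
I_in = P_in/V_in = 7396.6/120 = 61.6 A.

I_in ≈ 61.6 A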